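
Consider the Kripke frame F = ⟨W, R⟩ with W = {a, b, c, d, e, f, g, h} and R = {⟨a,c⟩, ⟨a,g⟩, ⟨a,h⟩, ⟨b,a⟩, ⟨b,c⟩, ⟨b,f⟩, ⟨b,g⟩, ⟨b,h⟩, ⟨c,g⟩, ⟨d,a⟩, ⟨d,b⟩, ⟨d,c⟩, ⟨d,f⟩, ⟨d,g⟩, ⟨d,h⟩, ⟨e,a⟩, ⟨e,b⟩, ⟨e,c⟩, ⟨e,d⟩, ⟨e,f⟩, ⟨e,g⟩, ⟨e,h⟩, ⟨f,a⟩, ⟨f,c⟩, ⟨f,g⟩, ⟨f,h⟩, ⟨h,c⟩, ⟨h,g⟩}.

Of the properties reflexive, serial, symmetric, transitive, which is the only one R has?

Reflexive: no — a is not related to itself.
Serial: no — g has no R-successor.
Symmetric: no — a R c but not c R a.
Transitive: yes — every two-step R-path is closed by a direct edge.
Only transitive holds.

transitive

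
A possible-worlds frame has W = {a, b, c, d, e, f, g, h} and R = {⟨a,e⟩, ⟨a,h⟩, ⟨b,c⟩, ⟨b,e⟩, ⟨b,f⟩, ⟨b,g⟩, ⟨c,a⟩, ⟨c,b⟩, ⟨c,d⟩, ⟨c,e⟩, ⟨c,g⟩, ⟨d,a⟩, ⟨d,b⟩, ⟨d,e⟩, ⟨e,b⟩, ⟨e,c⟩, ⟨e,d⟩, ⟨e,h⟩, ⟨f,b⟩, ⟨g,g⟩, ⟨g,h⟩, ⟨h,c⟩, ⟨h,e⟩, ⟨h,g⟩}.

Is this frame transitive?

No

Transitive: no — a R e and e R b, but not a R b.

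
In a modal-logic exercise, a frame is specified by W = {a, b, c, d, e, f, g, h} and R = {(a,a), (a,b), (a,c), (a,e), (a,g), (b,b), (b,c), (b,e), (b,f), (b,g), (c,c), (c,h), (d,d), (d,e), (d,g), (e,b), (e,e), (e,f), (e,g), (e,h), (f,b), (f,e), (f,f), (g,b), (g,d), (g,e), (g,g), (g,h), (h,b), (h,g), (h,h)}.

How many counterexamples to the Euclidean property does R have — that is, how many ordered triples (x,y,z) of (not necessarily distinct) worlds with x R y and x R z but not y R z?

Enumerating: (a,b,a), (a,c,a), (a,c,b), (a,c,e), (a,c,g), (a,e,a), (a,e,c), (a,g,a), (a,g,c), (b,c,b), (b,c,e), (b,c,f), … and 22 more.
Total: 34.

34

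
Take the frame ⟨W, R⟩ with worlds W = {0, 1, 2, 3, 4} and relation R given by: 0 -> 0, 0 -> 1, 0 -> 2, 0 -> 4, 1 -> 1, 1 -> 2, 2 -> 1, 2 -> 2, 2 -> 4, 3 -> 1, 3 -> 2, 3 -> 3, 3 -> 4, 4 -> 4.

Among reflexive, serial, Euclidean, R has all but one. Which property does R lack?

Euclidean

Reflexive: yes — every world is R-related to itself.
Serial: yes — every world has a successor (e.g. 0 R 0).
Euclidean: no — 0 R 1 and 0 R 4, but not 1 R 4.
Only Euclidean fails.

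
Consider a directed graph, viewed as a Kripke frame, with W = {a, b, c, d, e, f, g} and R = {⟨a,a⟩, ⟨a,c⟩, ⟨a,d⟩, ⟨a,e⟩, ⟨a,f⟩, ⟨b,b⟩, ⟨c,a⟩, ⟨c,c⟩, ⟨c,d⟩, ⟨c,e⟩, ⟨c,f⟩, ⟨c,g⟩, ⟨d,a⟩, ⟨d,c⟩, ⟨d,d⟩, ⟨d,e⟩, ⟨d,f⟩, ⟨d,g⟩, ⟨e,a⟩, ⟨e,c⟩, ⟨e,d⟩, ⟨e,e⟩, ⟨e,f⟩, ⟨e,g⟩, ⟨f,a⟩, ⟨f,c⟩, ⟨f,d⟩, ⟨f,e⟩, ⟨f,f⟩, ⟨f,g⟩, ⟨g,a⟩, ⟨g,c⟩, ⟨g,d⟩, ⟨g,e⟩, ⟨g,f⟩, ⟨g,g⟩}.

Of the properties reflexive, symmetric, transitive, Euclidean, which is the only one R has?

reflexive

Reflexive: yes — every world is R-related to itself.
Symmetric: no — g R a but not a R g.
Transitive: no — a R c and c R g, but not a R g.
Euclidean: no — c R a and c R g, but not a R g.
Only reflexive holds.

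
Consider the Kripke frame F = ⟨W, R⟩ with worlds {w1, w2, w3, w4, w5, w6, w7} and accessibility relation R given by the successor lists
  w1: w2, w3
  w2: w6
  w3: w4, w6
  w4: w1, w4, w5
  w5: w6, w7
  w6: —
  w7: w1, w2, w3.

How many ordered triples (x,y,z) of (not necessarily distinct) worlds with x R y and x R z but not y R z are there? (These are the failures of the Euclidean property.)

Enumerating: (w1,w2,w2), (w1,w2,w3), (w1,w3,w2), (w1,w3,w3), (w2,w6,w6), (w3,w4,w6), (w3,w6,w4), (w3,w6,w6), (w4,w1,w1), (w4,w1,w4), (w4,w1,w5), (w4,w5,w1), … and 13 more.
Total: 25.

25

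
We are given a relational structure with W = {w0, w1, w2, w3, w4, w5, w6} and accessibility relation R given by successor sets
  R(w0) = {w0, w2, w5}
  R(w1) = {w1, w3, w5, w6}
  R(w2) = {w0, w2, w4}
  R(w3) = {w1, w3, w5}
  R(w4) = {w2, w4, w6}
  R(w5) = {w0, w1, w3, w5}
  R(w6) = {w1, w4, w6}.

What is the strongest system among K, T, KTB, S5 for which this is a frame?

Reflexive (axiom T): yes — every world is R-related to itself.
Symmetric (axiom B): yes — every pair in R has its reverse in R.
Euclidean (axiom 5): no — w0 R w2 and w0 R w5, but not w2 R w5.
So F validates K, T, KTB; S5 would additionally require R to be Euclidean. The strongest is KTB.

KTB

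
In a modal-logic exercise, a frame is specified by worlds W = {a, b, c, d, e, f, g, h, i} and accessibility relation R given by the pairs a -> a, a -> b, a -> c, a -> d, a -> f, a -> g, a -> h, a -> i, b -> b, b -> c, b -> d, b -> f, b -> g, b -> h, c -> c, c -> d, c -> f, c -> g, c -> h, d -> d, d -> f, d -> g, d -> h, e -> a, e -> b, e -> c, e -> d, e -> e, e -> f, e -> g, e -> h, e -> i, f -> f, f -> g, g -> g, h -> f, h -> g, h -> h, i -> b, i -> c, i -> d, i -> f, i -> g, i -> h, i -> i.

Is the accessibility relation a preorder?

Reflexive: yes — every world is R-related to itself.
Transitive: yes — every two-step R-path is closed by a direct edge.
So R is a preorder.

Yes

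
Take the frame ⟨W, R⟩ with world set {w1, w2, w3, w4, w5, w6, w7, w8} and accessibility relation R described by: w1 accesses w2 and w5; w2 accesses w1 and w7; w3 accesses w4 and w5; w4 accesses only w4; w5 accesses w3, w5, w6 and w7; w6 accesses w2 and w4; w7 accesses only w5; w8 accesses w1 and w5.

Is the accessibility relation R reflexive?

No

Reflexive: no — w1 is not related to itself.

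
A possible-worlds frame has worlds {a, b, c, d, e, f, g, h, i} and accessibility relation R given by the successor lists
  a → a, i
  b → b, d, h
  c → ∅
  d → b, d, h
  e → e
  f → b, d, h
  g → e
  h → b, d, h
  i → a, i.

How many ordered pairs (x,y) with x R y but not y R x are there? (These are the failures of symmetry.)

Enumerating: (f,b), (f,d), (f,h), (g,e).

4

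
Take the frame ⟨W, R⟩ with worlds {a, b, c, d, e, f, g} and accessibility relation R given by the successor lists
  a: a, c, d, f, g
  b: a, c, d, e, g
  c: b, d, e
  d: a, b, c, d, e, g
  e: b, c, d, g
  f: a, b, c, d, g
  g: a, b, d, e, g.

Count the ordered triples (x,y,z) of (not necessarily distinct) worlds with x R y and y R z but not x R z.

Enumerating: (a,c,b), (a,c,e), (a,d,b), (a,d,e), (a,f,b), (a,g,b), (a,g,e), (b,a,f), (b,c,b), (b,d,b), (b,e,b), (b,g,b), … and 26 more.
Total: 38.

38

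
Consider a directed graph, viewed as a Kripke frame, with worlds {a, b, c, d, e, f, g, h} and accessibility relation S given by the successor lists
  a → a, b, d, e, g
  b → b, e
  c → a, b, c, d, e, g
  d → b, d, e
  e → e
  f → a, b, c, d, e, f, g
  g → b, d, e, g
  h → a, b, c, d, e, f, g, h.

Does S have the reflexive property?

Yes

Reflexive: yes — every world is S-related to itself.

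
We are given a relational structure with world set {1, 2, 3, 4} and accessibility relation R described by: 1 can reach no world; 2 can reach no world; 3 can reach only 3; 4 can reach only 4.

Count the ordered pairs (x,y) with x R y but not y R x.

R is symmetric; there are no such tuples.

0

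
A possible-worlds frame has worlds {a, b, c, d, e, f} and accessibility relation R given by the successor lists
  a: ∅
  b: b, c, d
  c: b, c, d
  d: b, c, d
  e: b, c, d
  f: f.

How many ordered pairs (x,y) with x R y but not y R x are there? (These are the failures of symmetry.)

Enumerating: (e,b), (e,c), (e,d).

3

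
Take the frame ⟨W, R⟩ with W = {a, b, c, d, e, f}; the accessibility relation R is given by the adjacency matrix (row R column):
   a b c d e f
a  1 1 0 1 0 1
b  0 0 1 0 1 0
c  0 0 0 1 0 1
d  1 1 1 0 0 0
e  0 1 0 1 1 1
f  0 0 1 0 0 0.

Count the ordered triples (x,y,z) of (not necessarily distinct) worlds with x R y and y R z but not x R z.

Enumerating: (a,b,c), (a,b,e), (a,d,c), (a,f,c), (b,c,d), (b,c,f), (b,e,b), (b,e,d), (b,e,f), (c,d,a), (c,d,b), (c,d,c), … and 12 more.
Total: 24.

24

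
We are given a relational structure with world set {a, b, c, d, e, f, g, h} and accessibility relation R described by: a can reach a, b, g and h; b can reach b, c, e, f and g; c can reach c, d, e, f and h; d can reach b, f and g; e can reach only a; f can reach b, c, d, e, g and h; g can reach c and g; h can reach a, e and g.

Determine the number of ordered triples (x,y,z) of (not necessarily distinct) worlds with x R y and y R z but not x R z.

Enumerating: (a,b,c), (a,b,e), (a,b,f), (a,g,c), (a,h,e), (b,c,d), (b,c,h), (b,e,a), (b,f,d), (b,f,h), (c,d,b), (c,d,g), … and 27 more.
Total: 39.

39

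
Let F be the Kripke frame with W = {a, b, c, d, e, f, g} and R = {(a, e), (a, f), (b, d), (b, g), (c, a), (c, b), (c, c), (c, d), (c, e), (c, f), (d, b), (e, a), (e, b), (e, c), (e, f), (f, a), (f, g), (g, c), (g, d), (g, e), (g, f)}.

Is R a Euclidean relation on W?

No

Euclidean: no — a R f and a R e, but not f R e.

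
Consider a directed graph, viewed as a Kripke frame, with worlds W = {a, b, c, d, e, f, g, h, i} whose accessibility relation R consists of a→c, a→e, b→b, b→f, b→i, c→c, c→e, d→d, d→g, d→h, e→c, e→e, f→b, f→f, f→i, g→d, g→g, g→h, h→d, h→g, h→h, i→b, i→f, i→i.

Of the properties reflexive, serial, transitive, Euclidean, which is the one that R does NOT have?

Reflexive: no — a is not related to itself.
Serial: yes — every world has a successor (e.g. a R c).
Transitive: yes — every two-step R-path is closed by a direct edge.
Euclidean: yes — any two successors of a common world are R-related.
Only reflexive fails.

reflexive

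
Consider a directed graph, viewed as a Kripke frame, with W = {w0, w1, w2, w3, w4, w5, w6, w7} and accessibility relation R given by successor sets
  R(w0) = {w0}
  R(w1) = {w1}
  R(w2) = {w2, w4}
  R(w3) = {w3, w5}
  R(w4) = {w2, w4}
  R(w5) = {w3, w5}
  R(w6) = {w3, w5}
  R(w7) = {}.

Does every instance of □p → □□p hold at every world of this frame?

Yes

The schema 4 characterises exactly the transitive frames.
Transitive: yes — every two-step R-path is closed by a direct edge.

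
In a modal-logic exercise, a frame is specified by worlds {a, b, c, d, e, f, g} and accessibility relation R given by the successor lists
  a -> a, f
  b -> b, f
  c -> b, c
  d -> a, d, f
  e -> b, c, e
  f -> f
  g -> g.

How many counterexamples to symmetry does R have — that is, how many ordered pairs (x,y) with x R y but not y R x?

7

Enumerating: (a,f), (b,f), (c,b), (d,a), (d,f), (e,b), (e,c).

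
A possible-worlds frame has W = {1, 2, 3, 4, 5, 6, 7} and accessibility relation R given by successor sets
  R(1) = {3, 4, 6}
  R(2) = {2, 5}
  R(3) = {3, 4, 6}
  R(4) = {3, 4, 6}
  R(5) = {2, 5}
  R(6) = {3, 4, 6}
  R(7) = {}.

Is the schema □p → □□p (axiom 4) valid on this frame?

Yes

By correspondence theory, 4 is valid on a frame iff R is transitive.
Transitive: yes — every two-step R-path is closed by a direct edge.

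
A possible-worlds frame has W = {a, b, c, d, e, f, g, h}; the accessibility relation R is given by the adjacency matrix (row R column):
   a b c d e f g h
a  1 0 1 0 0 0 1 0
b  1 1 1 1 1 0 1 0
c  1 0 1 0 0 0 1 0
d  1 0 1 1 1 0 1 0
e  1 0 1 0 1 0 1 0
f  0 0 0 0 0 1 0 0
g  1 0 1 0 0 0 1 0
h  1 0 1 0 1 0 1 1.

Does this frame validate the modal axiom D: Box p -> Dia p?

Yes

Axiom D corresponds to the accessibility relation being serial.
Serial: yes — every world has a successor (e.g. a R a).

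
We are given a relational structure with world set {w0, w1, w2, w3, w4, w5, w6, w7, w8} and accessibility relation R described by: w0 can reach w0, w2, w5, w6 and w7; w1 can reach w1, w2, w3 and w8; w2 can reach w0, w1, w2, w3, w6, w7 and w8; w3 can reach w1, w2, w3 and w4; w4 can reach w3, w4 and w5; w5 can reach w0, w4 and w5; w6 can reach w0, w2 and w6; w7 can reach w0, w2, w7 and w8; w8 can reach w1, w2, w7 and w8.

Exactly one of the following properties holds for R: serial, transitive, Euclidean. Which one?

Serial: yes — every world has a successor (e.g. w0 R w0).
Transitive: no — w0 R w2 and w2 R w1, but not w0 R w1.
Euclidean: no — w0 R w2 and w0 R w5, but not w2 R w5.
Only serial holds.

serial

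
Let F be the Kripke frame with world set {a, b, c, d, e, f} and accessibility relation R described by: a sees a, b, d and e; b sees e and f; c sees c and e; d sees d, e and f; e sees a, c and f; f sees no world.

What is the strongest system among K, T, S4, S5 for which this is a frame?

Reflexive (axiom T): no — b is not related to itself.
Transitive (axiom 4): no — a R b and b R f, but not a R f.
Euclidean (axiom 5): no — a R b and a R d, but not b R d.
So F validates K; T would additionally require R to be reflexive. The strongest is K.

K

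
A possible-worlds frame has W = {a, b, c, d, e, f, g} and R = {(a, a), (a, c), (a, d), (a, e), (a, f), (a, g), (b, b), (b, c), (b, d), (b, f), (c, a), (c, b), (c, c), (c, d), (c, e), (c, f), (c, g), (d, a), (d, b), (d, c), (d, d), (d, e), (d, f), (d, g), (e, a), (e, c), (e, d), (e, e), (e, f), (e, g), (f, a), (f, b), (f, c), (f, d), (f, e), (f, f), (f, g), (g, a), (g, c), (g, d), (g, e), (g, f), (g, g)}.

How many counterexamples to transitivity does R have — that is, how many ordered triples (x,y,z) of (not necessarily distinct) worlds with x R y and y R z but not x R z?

18

Enumerating: (a,c,b), (a,d,b), (a,f,b), (b,c,a), (b,c,e), (b,c,g), (b,d,a), (b,d,e), (b,d,g), (b,f,a), (b,f,e), (b,f,g), (e,c,b), (e,d,b), (e,f,b), (g,c,b), (g,d,b), (g,f,b).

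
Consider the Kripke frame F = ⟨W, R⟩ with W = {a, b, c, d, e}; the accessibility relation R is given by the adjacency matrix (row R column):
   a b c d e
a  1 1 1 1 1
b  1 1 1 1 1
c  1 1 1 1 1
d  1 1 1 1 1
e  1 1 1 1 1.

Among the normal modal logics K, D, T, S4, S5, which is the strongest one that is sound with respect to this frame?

S5

Serial (axiom D): yes — every world has a successor (e.g. a R a).
Reflexive (axiom T): yes — every world is R-related to itself.
Transitive (axiom 4): yes — every two-step R-path is closed by a direct edge.
Euclidean (axiom 5): yes — any two successors of a common world are R-related.
So F validates K, D, T, S4, S5. The strongest is S5.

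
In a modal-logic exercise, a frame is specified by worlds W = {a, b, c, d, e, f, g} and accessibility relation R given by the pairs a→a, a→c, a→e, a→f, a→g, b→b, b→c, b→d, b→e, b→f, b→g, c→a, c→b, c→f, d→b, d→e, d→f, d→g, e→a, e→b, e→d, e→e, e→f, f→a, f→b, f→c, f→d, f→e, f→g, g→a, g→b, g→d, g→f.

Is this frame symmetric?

Symmetric: yes — every pair in R has its reverse in R.

Yes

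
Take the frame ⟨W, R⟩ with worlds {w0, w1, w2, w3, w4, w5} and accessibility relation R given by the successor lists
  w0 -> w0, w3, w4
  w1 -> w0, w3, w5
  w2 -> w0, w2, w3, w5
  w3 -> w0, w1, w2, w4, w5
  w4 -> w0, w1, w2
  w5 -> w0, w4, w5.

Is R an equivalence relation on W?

No

Reflexive: no — w1 is not related to itself.
Symmetric: no — w1 R w0 but not w0 R w1.
Transitive: no — w0 R w3 and w3 R w1, but not w0 R w1.
So R is not an equivalence relation.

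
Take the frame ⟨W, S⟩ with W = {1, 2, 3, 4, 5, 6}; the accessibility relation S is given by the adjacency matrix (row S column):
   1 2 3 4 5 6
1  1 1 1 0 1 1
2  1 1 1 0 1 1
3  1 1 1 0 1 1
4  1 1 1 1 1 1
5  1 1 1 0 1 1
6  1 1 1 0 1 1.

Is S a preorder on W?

Reflexive: yes — every world is S-related to itself.
Transitive: yes — every two-step S-path is closed by a direct edge.
So S is a preorder.

Yes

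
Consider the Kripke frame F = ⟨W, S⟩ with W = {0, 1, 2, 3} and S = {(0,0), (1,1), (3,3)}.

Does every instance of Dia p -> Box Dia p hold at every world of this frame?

Yes

By correspondence theory, 5 is valid on a frame iff S is Euclidean.
Euclidean: yes — any two successors of a common world are S-related.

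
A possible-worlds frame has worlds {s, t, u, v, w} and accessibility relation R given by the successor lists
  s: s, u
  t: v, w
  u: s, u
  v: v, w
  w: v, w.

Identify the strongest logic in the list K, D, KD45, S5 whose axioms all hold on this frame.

KD45

Serial (axiom D): yes — every world has a successor (e.g. s R s).
Euclidean (axiom 5): yes — any two successors of a common world are R-related.
Transitive (axiom 4): yes — every two-step R-path is closed by a direct edge.
Reflexive (axiom T): no — t is not related to itself.
So F validates K, D, KD45; S5 would additionally require R to be reflexive. The strongest is KD45.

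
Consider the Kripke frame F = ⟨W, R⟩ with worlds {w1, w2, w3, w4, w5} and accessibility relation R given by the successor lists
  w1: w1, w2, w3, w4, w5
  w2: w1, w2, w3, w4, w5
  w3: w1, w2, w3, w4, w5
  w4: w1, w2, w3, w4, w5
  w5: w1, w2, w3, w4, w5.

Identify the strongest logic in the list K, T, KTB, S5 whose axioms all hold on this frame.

S5

Reflexive (axiom T): yes — every world is R-related to itself.
Symmetric (axiom B): yes — every pair in R has its reverse in R.
Euclidean (axiom 5): yes — any two successors of a common world are R-related.
So F validates K, T, KTB, S5. The strongest is S5.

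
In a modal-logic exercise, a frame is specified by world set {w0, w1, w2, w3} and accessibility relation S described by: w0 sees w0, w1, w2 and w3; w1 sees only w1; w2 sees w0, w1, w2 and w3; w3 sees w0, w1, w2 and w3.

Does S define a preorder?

Yes

Reflexive: yes — every world is S-related to itself.
Transitive: yes — every two-step S-path is closed by a direct edge.
So S is a preorder.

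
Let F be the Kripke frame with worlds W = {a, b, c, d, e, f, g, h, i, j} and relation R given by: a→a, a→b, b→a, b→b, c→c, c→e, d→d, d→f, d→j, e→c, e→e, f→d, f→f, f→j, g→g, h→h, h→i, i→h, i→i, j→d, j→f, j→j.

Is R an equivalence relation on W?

Reflexive: yes — every world is R-related to itself.
Symmetric: yes — every pair in R has its reverse in R.
Transitive: yes — every two-step R-path is closed by a direct edge.
So R is an equivalence relation.

Yes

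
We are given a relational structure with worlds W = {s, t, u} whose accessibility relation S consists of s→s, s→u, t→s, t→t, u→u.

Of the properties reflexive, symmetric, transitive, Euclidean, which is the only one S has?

Reflexive: yes — every world is S-related to itself.
Symmetric: no — s S u but not u S s.
Transitive: no — t S s and s S u, but not t S u.
Euclidean: no — s S u and s S s, but not u S s.
Only reflexive holds.

reflexive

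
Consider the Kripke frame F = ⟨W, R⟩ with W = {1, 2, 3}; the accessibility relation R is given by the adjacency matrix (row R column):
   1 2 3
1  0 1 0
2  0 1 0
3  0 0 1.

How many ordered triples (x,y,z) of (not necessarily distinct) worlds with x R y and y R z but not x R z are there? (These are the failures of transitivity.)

R is transitive; there are no such tuples.

0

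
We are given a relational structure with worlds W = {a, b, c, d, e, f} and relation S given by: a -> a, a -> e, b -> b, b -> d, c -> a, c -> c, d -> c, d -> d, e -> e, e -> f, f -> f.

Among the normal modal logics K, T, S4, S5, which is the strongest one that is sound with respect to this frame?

Reflexive (axiom T): yes — every world is S-related to itself.
Transitive (axiom 4): no — a S e and e S f, but not a S f.
Euclidean (axiom 5): no — a S e and a S a, but not e S a.
So F validates K, T; S4 would additionally require S to be transitive. The strongest is T.

T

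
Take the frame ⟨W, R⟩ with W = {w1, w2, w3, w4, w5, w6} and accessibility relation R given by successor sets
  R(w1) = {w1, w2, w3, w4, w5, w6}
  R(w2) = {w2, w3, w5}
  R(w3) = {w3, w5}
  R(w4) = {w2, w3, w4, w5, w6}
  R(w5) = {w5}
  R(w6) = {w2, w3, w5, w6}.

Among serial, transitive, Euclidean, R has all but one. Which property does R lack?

Euclidean

Serial: yes — every world has a successor (e.g. w1 R w1).
Transitive: yes — every two-step R-path is closed by a direct edge.
Euclidean: no — w1 R w2 and w1 R w4, but not w2 R w4.
Only Euclidean fails.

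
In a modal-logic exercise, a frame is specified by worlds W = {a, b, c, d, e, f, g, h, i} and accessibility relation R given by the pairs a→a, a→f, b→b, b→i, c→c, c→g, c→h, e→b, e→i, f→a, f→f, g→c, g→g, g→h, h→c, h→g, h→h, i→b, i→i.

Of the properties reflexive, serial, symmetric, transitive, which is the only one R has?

Reflexive: no — d is not related to itself.
Serial: no — d has no R-successor.
Symmetric: no — e R b but not b R e.
Transitive: yes — every two-step R-path is closed by a direct edge.
Only transitive holds.

transitive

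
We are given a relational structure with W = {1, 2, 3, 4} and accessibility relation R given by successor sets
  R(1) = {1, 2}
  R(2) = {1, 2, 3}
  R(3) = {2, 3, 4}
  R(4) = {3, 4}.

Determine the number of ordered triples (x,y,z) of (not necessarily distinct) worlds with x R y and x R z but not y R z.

Enumerating: (2,1,3), (2,3,1), (3,2,4), (3,4,2).

4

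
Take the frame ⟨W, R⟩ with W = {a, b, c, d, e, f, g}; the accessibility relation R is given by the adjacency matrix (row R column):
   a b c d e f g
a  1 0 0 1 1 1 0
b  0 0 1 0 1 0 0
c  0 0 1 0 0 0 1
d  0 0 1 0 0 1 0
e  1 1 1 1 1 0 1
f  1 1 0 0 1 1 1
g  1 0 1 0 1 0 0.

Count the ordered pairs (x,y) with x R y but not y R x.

10

Enumerating: (a,d), (b,c), (d,c), (d,f), (e,c), (e,d), (f,b), (f,e), (f,g), (g,a).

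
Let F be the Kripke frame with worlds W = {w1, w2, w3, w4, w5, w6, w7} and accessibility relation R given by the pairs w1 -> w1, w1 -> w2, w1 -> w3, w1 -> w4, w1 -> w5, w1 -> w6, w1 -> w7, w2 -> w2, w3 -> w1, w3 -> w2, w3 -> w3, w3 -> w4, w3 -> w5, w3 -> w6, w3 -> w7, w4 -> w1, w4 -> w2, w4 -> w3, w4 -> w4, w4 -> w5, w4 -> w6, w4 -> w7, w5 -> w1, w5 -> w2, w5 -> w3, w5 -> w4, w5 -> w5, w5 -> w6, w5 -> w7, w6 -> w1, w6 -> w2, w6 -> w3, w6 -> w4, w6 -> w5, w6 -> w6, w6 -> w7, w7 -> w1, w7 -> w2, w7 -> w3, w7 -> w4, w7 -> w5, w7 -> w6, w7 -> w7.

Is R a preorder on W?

Yes

Reflexive: yes — every world is R-related to itself.
Transitive: yes — every two-step R-path is closed by a direct edge.
So R is a preorder.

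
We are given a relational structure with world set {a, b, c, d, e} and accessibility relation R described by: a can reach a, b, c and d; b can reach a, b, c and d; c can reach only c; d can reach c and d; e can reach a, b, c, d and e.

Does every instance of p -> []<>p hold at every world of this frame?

The schema B characterises exactly the symmetric frames.
Symmetric: no — a R c but not c R a.

No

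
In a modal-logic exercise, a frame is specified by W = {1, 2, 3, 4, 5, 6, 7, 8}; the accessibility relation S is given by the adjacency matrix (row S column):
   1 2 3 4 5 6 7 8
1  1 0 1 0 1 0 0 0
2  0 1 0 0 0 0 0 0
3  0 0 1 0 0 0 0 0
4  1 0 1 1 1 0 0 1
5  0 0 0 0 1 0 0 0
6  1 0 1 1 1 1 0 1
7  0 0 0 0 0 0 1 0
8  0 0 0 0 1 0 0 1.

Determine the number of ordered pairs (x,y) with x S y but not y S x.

Enumerating: (1,3), (1,5), (4,1), (4,3), (4,5), (4,8), (6,1), (6,3), (6,4), (6,5), (6,8), (8,5).

12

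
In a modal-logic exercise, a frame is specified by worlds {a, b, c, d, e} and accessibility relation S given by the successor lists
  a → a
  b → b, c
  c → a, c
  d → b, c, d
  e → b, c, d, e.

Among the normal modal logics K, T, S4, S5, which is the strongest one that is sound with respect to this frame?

Reflexive (axiom T): yes — every world is S-related to itself.
Transitive (axiom 4): no — b S c and c S a, but not b S a.
Euclidean (axiom 5): no — d S c and d S b, but not c S b.
So F validates K, T; S4 would additionally require S to be transitive. The strongest is T.

T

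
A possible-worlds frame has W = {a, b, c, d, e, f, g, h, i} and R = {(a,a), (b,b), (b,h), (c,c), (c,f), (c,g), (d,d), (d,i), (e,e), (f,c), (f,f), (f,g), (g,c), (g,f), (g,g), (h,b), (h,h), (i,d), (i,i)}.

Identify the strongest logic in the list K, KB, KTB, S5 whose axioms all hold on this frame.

S5

Symmetric (axiom B): yes — every pair in R has its reverse in R.
Reflexive (axiom T): yes — every world is R-related to itself.
Euclidean (axiom 5): yes — any two successors of a common world are R-related.
So F validates K, KB, KTB, S5. The strongest is S5.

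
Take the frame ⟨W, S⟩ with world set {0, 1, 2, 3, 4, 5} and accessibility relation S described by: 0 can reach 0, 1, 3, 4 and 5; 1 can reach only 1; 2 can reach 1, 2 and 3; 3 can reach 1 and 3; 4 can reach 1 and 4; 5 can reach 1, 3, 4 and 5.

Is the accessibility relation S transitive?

Transitive: yes — every two-step S-path is closed by a direct edge.

Yes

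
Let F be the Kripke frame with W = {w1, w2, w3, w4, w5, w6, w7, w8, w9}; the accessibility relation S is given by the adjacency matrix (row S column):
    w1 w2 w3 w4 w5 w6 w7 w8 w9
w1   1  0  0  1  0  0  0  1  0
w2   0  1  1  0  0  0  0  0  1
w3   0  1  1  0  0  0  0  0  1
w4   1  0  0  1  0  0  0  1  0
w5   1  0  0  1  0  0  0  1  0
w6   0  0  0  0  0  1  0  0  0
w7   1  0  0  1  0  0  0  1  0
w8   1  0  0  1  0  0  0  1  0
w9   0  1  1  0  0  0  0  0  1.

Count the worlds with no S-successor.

0

S is serial; there are no such worlds.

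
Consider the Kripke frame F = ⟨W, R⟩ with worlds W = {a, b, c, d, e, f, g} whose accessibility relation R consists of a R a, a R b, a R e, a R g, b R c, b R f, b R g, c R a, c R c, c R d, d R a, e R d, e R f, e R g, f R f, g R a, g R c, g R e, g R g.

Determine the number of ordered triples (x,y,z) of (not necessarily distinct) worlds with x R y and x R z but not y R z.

29

Enumerating: (a,b,a), (a,b,b), (a,b,e), (a,e,a), (a,e,b), (a,e,e), (a,g,b), (b,c,f), (b,c,g), (b,f,c), (b,f,g), (b,g,f), … and 17 more.
Total: 29.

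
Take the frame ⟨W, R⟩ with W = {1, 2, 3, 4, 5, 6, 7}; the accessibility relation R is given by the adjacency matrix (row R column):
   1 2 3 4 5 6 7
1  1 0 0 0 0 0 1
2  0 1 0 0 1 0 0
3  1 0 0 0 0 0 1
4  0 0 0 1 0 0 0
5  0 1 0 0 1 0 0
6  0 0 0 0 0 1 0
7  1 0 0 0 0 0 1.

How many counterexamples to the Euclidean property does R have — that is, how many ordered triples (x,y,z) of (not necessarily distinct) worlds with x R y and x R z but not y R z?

R is Euclidean; there are no such tuples.

0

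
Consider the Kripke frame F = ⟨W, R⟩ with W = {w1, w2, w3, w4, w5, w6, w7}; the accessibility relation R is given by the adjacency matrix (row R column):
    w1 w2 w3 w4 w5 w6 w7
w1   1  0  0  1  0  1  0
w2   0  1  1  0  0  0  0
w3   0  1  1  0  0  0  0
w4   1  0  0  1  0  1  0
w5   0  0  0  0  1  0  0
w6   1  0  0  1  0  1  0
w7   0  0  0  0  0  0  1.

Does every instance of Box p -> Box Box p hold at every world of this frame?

Axiom 4 corresponds to the accessibility relation being transitive.
Transitive: yes — every two-step R-path is closed by a direct edge.

Yes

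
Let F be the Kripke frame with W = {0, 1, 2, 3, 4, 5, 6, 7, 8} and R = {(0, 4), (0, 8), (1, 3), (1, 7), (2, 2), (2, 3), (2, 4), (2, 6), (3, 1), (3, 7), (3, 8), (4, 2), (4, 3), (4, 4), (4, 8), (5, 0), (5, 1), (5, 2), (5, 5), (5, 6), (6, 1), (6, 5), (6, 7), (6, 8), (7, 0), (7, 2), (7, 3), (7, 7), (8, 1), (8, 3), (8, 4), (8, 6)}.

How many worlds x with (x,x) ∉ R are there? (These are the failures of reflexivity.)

5

Enumerating: 0, 1, 3, 6, 8.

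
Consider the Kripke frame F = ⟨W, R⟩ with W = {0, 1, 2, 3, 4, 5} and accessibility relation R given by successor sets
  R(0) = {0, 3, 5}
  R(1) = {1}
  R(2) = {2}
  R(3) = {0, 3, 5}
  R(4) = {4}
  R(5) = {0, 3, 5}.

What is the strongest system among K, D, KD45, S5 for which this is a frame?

S5

Serial (axiom D): yes — every world has a successor (e.g. 0 R 0).
Euclidean (axiom 5): yes — any two successors of a common world are R-related.
Transitive (axiom 4): yes — every two-step R-path is closed by a direct edge.
Reflexive (axiom T): yes — every world is R-related to itself.
So F validates K, D, KD45, S5. The strongest is S5.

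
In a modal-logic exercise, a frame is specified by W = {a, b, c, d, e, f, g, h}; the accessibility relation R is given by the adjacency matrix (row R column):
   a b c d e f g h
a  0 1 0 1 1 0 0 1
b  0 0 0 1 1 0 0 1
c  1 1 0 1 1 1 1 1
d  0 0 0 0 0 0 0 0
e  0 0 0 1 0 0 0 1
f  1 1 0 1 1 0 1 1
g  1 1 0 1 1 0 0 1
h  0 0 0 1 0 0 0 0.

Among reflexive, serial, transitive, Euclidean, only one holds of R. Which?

transitive

Reflexive: no — a is not related to itself.
Serial: no — d has no R-successor.
Transitive: yes — every two-step R-path is closed by a direct edge.
Euclidean: no — a R d and a R b, but not d R b.
Only transitive holds.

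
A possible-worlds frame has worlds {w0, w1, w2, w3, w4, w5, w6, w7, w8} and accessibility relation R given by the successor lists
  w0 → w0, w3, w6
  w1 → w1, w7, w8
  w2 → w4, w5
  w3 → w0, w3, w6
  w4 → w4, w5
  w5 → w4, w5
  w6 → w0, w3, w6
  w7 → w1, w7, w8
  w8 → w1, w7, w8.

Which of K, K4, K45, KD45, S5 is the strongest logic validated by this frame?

Transitive (axiom 4): yes — every two-step R-path is closed by a direct edge.
Euclidean (axiom 5): yes — any two successors of a common world are R-related.
Serial (axiom D): yes — every world has a successor (e.g. w0 R w0).
Reflexive (axiom T): no — w2 is not related to itself.
So F validates K, K4, K45, KD45; S5 would additionally require R to be reflexive. The strongest is KD45.

KD45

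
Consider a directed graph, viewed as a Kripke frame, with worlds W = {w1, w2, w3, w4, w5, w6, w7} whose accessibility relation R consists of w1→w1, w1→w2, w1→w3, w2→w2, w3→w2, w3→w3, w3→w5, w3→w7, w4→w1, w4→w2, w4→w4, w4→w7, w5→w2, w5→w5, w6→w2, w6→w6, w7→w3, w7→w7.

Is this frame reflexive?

Yes

Reflexive: yes — every world is R-related to itself.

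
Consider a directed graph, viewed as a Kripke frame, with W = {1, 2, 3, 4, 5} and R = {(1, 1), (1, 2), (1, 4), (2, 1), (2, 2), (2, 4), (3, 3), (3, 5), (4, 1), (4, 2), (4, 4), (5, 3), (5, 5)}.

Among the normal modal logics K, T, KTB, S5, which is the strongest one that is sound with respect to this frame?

Reflexive (axiom T): yes — every world is R-related to itself.
Symmetric (axiom B): yes — every pair in R has its reverse in R.
Euclidean (axiom 5): yes — any two successors of a common world are R-related.
So F validates K, T, KTB, S5. The strongest is S5.

S5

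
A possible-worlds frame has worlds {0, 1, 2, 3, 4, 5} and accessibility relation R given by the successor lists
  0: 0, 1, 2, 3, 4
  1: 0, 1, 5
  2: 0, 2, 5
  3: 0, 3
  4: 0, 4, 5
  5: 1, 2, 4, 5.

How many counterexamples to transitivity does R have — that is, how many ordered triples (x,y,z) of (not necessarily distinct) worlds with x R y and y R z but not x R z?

24

Enumerating: (0,1,5), (0,2,5), (0,4,5), (1,0,2), (1,0,3), (1,0,4), (1,5,2), (1,5,4), (2,0,1), (2,0,3), (2,0,4), (2,5,1), … and 12 more.
Total: 24.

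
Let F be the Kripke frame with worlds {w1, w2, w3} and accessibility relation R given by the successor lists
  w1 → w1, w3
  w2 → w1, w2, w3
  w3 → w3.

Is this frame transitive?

Yes

Transitive: yes — every two-step R-path is closed by a direct edge.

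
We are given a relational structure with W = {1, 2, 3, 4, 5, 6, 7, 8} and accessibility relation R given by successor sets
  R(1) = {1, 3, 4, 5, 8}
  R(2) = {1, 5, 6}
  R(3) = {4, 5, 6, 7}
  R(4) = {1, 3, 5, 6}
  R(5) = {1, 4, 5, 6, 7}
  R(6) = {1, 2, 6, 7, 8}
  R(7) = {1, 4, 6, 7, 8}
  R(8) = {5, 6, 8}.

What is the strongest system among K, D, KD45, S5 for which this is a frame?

Serial (axiom D): yes — every world has a successor (e.g. 1 R 1).
Euclidean (axiom 5): no — 1 R 3 and 1 R 8, but not 3 R 8.
Transitive (axiom 4): no — 1 R 3 and 3 R 6, but not 1 R 6.
Reflexive (axiom T): no — 2 is not related to itself.
So F validates K, D; KD45 would additionally require R to be Euclidean and transitive. The strongest is D.

D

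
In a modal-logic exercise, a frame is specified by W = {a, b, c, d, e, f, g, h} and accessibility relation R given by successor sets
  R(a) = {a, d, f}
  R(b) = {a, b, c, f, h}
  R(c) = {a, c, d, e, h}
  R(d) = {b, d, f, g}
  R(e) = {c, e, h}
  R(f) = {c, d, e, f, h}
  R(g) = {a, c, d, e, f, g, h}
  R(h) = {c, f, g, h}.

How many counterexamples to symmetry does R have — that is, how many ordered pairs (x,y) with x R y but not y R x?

16

Enumerating: (a,d), (a,f), (b,a), (b,c), (b,f), (b,h), (c,a), (c,d), (d,b), (e,h), (f,c), (f,e), (g,a), (g,c), (g,e), (g,f).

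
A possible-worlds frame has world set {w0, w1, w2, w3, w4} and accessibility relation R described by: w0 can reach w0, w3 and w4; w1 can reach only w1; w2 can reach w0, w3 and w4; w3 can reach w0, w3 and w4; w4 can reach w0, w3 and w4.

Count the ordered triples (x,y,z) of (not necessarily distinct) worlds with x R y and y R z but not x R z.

R is transitive; there are no such tuples.

0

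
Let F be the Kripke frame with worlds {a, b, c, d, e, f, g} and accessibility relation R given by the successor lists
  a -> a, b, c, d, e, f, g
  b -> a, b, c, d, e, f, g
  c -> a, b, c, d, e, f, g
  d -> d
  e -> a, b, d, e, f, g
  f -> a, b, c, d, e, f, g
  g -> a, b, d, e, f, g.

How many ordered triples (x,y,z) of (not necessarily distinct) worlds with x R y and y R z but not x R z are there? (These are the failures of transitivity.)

6

Enumerating: (e,a,c), (e,b,c), (e,f,c), (g,a,c), (g,b,c), (g,f,c).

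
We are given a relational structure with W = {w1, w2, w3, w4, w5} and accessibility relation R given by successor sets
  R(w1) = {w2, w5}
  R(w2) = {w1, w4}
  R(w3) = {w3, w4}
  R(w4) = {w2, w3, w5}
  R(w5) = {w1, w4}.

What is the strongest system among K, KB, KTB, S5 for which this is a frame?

KB

Symmetric (axiom B): yes — every pair in R has its reverse in R.
Reflexive (axiom T): no — w1 is not related to itself.
Euclidean (axiom 5): no — w1 R w2 and w1 R w5, but not w2 R w5.
So F validates K, KB; KTB would additionally require R to be reflexive. The strongest is KB.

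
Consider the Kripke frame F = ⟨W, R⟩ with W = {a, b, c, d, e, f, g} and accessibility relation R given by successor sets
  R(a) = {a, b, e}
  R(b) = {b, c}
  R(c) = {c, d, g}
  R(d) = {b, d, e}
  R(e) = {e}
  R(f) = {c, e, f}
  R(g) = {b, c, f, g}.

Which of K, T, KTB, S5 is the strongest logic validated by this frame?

T

Reflexive (axiom T): yes — every world is R-related to itself.
Symmetric (axiom B): no — a R b but not b R a.
Euclidean (axiom 5): no — a R b and a R e, but not b R e.
So F validates K, T; KTB would additionally require R to be symmetric. The strongest is T.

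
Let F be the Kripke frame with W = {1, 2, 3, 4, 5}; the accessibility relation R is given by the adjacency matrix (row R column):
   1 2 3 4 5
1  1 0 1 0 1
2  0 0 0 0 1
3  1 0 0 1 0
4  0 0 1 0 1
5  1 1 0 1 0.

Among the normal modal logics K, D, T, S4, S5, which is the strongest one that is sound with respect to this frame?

Serial (axiom D): yes — every world has a successor (e.g. 1 R 1).
Reflexive (axiom T): no — 2 is not related to itself.
Transitive (axiom 4): no — 1 R 3 and 3 R 4, but not 1 R 4.
Euclidean (axiom 5): no — 1 R 3 and 1 R 5, but not 3 R 5.
So F validates K, D; T would additionally require R to be reflexive. The strongest is D.

D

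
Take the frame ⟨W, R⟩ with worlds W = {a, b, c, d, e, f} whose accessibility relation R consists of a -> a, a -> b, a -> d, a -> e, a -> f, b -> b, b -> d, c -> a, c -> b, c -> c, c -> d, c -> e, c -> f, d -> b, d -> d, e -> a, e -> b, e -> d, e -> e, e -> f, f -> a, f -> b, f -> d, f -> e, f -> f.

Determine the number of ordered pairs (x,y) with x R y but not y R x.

Enumerating: (a,b), (a,d), (c,a), (c,b), (c,d), (c,e), (c,f), (e,b), (e,d), (f,b), (f,d).

11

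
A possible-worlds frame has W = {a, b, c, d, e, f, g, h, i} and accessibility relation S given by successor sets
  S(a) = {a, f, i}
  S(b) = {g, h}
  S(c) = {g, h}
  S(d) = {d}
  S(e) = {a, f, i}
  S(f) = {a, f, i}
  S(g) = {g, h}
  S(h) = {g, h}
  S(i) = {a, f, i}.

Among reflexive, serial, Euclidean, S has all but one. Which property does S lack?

reflexive

Reflexive: no — b is not related to itself.
Serial: yes — every world has a successor (e.g. a S a).
Euclidean: yes — any two successors of a common world are S-related.
Only reflexive fails.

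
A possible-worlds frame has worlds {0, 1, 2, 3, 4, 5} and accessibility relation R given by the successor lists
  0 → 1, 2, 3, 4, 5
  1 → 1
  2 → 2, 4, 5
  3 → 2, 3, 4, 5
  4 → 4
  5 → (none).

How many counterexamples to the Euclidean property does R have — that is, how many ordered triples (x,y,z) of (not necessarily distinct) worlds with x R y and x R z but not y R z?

29

Enumerating: (0,1,2), (0,1,3), (0,1,4), (0,1,5), (0,2,1), (0,2,3), (0,3,1), (0,4,1), (0,4,2), (0,4,3), (0,4,5), (0,5,1), … and 17 more.
Total: 29.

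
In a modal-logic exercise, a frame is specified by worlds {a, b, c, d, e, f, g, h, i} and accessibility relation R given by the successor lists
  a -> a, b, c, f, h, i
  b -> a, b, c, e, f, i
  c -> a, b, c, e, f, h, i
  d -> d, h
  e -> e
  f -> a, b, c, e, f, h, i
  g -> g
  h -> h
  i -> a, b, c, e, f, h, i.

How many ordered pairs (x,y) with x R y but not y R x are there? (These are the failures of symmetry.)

9

Enumerating: (a,h), (b,e), (c,e), (c,h), (d,h), (f,e), (f,h), (i,e), (i,h).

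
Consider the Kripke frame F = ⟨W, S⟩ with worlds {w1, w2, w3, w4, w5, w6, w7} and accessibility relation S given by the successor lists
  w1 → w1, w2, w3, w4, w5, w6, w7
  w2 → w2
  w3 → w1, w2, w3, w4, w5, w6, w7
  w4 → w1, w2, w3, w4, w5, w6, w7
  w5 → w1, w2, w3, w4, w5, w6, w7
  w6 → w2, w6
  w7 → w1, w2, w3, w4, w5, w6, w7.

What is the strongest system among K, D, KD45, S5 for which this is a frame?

Serial (axiom D): yes — every world has a successor (e.g. w1 S w1).
Euclidean (axiom 5): no — w1 S w2 and w1 S w3, but not w2 S w3.
Transitive (axiom 4): yes — every two-step S-path is closed by a direct edge.
Reflexive (axiom T): yes — every world is S-related to itself.
So F validates K, D; KD45 would additionally require S to be Euclidean. The strongest is D.

D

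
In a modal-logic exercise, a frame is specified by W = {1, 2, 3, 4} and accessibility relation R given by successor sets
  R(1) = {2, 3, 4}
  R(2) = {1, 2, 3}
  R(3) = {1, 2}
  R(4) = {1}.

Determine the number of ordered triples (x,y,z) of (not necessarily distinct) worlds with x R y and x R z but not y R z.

Enumerating: (1,2,4), (1,3,3), (1,3,4), (1,4,2), (1,4,3), (1,4,4), (2,1,1), (2,3,3), (3,1,1), (4,1,1).

10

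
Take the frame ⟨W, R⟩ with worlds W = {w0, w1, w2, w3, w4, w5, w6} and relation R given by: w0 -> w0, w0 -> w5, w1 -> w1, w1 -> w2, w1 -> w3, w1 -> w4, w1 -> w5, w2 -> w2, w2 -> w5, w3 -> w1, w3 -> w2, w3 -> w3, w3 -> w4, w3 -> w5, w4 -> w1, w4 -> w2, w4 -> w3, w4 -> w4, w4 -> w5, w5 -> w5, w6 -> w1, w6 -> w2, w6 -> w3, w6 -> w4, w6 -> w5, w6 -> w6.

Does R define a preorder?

Yes

Reflexive: yes — every world is R-related to itself.
Transitive: yes — every two-step R-path is closed by a direct edge.
So R is a preorder.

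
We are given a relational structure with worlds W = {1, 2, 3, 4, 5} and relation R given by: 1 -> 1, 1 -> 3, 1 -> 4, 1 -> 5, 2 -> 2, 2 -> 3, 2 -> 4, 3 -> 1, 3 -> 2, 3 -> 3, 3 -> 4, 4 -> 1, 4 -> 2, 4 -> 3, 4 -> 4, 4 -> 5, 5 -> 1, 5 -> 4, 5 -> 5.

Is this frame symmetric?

Yes

Symmetric: yes — every pair in R has its reverse in R.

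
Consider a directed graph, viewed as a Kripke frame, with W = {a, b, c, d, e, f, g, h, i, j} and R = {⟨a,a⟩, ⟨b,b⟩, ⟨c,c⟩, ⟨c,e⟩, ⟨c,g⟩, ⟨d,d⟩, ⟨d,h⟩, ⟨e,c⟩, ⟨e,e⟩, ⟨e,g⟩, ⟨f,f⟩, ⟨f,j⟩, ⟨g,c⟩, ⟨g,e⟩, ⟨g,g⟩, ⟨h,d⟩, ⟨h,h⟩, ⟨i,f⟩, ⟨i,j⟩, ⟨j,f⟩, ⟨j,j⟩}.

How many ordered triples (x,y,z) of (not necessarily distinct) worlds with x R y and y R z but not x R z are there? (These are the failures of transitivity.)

0

R is transitive; there are no such tuples.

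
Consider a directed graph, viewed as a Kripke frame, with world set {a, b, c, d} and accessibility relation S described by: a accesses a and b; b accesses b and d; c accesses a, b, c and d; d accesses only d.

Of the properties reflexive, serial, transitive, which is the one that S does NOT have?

transitive

Reflexive: yes — every world is S-related to itself.
Serial: yes — every world has a successor (e.g. a S a).
Transitive: no — a S b and b S d, but not a S d.
Only transitive fails.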